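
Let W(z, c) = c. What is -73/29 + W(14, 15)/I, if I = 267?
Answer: -6352/2581 ≈ -2.4611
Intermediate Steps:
-73/29 + W(14, 15)/I = -73/29 + 15/267 = -73*1/29 + 15*(1/267) = -73/29 + 5/89 = -6352/2581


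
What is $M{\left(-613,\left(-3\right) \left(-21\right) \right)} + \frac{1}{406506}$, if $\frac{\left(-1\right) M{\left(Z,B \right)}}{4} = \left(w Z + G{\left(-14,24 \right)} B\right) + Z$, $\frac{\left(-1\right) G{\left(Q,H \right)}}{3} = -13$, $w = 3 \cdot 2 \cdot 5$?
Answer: $\frac{26904193105}{406506} \approx 66184.0$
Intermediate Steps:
$w = 30$ ($w = 6 \cdot 5 = 30$)
$G{\left(Q,H \right)} = 39$ ($G{\left(Q,H \right)} = \left(-3\right) \left(-13\right) = 39$)
$M{\left(Z,B \right)} = - 156 B - 124 Z$ ($M{\left(Z,B \right)} = - 4 \left(\left(30 Z + 39 B\right) + Z\right) = - 4 \left(31 Z + 39 B\right) = - 156 B - 124 Z$)
$M{\left(-613,\left(-3\right) \left(-21\right) \right)} + \frac{1}{406506} = \left(- 156 \left(\left(-3\right) \left(-21\right)\right) - -76012\right) + \frac{1}{406506} = \left(\left(-156\right) 63 + 76012\right) + \frac{1}{406506} = \left(-9828 + 76012\right) + \frac{1}{406506} = 66184 + \frac{1}{406506} = \frac{26904193105}{406506}$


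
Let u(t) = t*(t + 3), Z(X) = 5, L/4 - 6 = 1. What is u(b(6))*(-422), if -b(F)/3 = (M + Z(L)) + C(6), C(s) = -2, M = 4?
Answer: -159516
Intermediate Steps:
L = 28 (L = 24 + 4*1 = 24 + 4 = 28)
b(F) = -21 (b(F) = -3*((4 + 5) - 2) = -3*(9 - 2) = -3*7 = -21)
u(t) = t*(3 + t)
u(b(6))*(-422) = -21*(3 - 21)*(-422) = -21*(-18)*(-422) = 378*(-422) = -159516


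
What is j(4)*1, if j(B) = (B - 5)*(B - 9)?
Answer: 5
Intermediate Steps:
j(B) = (-9 + B)*(-5 + B) (j(B) = (-5 + B)*(-9 + B) = (-9 + B)*(-5 + B))
j(4)*1 = (45 + 4² - 14*4)*1 = (45 + 16 - 56)*1 = 5*1 = 5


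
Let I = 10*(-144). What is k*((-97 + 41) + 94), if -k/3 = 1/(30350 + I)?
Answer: -57/14455 ≈ -0.0039433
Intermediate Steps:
I = -1440
k = -3/28910 (k = -3/(30350 - 1440) = -3/28910 ≈ -0.00010377)
k*((-97 + 41) + 94) = -3*((-97 + 41) + 94)/28910 = -3*(-56 + 94)/28910 = -3/28910*38 = -57/14455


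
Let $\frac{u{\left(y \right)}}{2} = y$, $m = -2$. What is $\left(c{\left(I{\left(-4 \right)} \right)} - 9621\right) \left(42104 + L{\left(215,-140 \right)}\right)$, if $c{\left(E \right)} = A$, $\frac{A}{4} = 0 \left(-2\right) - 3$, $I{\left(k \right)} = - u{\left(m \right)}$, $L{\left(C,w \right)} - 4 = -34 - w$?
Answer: $-406647462$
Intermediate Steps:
$u{\left(y \right)} = 2 y$
$L{\left(C,w \right)} = -30 - w$ ($L{\left(C,w \right)} = 4 - \left(34 + w\right) = -30 - w$)
$I{\left(k \right)} = 4$ ($I{\left(k \right)} = - 2 \left(-2\right) = \left(-1\right) \left(-4\right) = 4$)
$A = -12$ ($A = 4 \left(0 \left(-2\right) - 3\right) = 4 \left(0 - 3\right) = 4 \left(-3\right) = -12$)
$c{\left(E \right)} = -12$
$\left(c{\left(I{\left(-4 \right)} \right)} - 9621\right) \left(42104 + L{\left(215,-140 \right)}\right) = \left(-12 - 9621\right) \left(42104 - -110\right) = - 9633 \left(42104 + \left(-30 + 140\right)\right) = - 9633 \left(42104 + 110\right) = \left(-9633\right) 42214 = -406647462$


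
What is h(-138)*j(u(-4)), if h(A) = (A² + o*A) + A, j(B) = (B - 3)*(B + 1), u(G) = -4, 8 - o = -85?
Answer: 127512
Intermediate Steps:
o = 93 (o = 8 - 1*(-85) = 8 + 85 = 93)
j(B) = (1 + B)*(-3 + B) (j(B) = (-3 + B)*(1 + B) = (1 + B)*(-3 + B))
h(A) = A² + 94*A (h(A) = (A² + 93*A) + A = A² + 94*A)
h(-138)*j(u(-4)) = (-138*(94 - 138))*(-3 + (-4)² - 2*(-4)) = (-138*(-44))*(-3 + 16 + 8) = 6072*21 = 127512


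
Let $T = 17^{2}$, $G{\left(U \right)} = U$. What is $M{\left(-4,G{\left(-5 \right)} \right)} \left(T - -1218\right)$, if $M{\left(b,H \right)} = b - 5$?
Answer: $-13563$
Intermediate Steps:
$M{\left(b,H \right)} = -5 + b$
$T = 289$
$M{\left(-4,G{\left(-5 \right)} \right)} \left(T - -1218\right) = \left(-5 - 4\right) \left(289 - -1218\right) = - 9 \left(289 + 1218\right) = \left(-9\right) 1507 = -13563$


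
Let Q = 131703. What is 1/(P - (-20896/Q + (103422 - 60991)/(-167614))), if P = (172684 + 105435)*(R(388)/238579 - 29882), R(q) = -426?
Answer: -478790458198338/3979108975514454585103279 ≈ -1.2033e-10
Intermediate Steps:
P = -1982771009866376/238579 (P = (172684 + 105435)*(-426/238579 - 29882) = 278119*(-426*1/238579 - 29882) = 278119*(-426/238579 - 29882) = 278119*(-7129218104/238579) = -1982771009866376/238579 ≈ -8.3108e+9)
1/(P - (-20896/Q + (103422 - 60991)/(-167614))) = 1/(-1982771009866376/238579 - (-20896/131703 + (103422 - 60991)/(-167614))) = 1/(-1982771009866376/238579 - (-20896*1/131703 + 42431*(-1/167614))) = 1/(-1982771009866376/238579 - (-20896/131703 - 42431/167614)) = 1/(-1982771009866376/238579 - 1*(-9090752137/22075266642)) = 1/(-1982771009866376/238579 + 9090752137/22075266642) = 1/(-3979108975514454585103279/478790458198338) = -478790458198338/3979108975514454585103279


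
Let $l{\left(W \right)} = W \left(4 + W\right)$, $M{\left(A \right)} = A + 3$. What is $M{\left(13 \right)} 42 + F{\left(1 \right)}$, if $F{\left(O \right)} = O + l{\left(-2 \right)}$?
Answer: $669$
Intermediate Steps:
$M{\left(A \right)} = 3 + A$
$F{\left(O \right)} = -4 + O$ ($F{\left(O \right)} = O - 2 \left(4 - 2\right) = O - 4 = -4 + O$)
$M{\left(13 \right)} 42 + F{\left(1 \right)} = \left(3 + 13\right) 42 + \left(-4 + 1\right) = 16 \cdot 42 - 3 = 672 - 3 = 669$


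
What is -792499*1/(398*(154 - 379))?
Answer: 792499/89550 ≈ 8.8498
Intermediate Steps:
-792499*1/(398*(154 - 379)) = -792499/(398*(-225)) = -792499/(-89550) = -792499*(-1/89550) = 792499/89550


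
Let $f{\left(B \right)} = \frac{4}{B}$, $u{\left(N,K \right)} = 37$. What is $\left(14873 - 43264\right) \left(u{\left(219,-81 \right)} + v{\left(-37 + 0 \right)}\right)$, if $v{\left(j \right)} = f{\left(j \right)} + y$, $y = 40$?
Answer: $- \frac{80772395}{37} \approx -2.183 \cdot 10^{6}$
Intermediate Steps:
$v{\left(j \right)} = 40 + \frac{4}{j}$ ($v{\left(j \right)} = \frac{4}{j} + 40 = 40 + \frac{4}{j}$)
$\left(14873 - 43264\right) \left(u{\left(219,-81 \right)} + v{\left(-37 + 0 \right)}\right) = \left(14873 - 43264\right) \left(37 + \left(40 + \frac{4}{-37 + 0}\right)\right) = - 28391 \left(37 + \left(40 + \frac{4}{-37}\right)\right) = - 28391 \left(37 + \left(40 + 4 \left(- \frac{1}{37}\right)\right)\right) = - 28391 \left(37 + \left(40 - \frac{4}{37}\right)\right) = - 28391 \left(37 + \frac{1476}{37}\right) = \left(-28391\right) \frac{2845}{37} = - \frac{80772395}{37}$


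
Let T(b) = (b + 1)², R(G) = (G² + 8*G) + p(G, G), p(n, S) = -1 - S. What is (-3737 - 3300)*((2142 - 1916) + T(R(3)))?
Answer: -7923662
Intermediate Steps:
R(G) = -1 + G² + 7*G (R(G) = (G² + 8*G) + (-1 - G) = -1 + G² + 7*G)
T(b) = (1 + b)²
(-3737 - 3300)*((2142 - 1916) + T(R(3))) = (-3737 - 3300)*((2142 - 1916) + (1 + (-1 + 3² + 7*3))²) = -7037*(226 + (1 + (-1 + 9 + 21))²) = -7037*(226 + (1 + 29)²) = -7037*(226 + 30²) = -7037*(226 + 900) = -7037*1126 = -7923662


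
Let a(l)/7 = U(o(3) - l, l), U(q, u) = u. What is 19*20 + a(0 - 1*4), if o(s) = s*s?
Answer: 352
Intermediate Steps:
o(s) = s**2
a(l) = 7*l
19*20 + a(0 - 1*4) = 19*20 + 7*(0 - 1*4) = 380 + 7*(0 - 4) = 380 + 7*(-4) = 380 - 28 = 352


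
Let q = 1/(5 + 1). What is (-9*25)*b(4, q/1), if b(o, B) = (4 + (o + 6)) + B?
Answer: -6375/2 ≈ -3187.5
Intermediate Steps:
q = ⅙ (q = 1/6 = ⅙ ≈ 0.16667)
b(o, B) = 10 + B + o (b(o, B) = (4 + (6 + o)) + B = (10 + o) + B = 10 + B + o)
(-9*25)*b(4, q/1) = (-9*25)*(10 + (⅙)/1 + 4) = -225*(10 + (⅙)*1 + 4) = -225*(10 + ⅙ + 4) = -225*85/6 = -6375/2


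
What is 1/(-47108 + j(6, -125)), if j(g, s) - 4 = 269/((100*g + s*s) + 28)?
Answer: -16253/765581043 ≈ -2.1230e-5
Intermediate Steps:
j(g, s) = 4 + 269/(28 + s² + 100*g) (j(g, s) = 4 + 269/((100*g + s*s) + 28) = 4 + 269/((100*g + s²) + 28) = 4 + 269/((s² + 100*g) + 28) = 4 + 269/(28 + s² + 100*g))
1/(-47108 + j(6, -125)) = 1/(-47108 + (381 + 4*(-125)² + 400*6)/(28 + (-125)² + 100*6)) = 1/(-47108 + (381 + 4*15625 + 2400)/(28 + 15625 + 600)) = 1/(-47108 + (381 + 62500 + 2400)/16253) = 1/(-47108 + (1/16253)*65281) = 1/(-47108 + 65281/16253) = 1/(-765581043/16253) = -16253/765581043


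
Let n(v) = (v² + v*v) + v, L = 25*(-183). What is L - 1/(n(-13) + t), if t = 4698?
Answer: -22980226/5023 ≈ -4575.0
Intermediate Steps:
L = -4575
n(v) = v + 2*v² (n(v) = (v² + v²) + v = 2*v² + v = v + 2*v²)
L - 1/(n(-13) + t) = -4575 - 1/(-13*(1 + 2*(-13)) + 4698) = -4575 - 1/(-13*(1 - 26) + 4698) = -4575 - 1/(-13*(-25) + 4698) = -4575 - 1/(325 + 4698) = -4575 - 1/5023 = -22980226/5023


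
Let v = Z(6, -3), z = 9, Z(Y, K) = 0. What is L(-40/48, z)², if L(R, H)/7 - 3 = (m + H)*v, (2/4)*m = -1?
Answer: 441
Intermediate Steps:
v = 0
m = -2 (m = 2*(-1) = -2)
L(R, H) = 21 (L(R, H) = 21 + 7*((-2 + H)*0) = 21 + 7*0 = 21 + 0 = 21)
L(-40/48, z)² = 21² = 441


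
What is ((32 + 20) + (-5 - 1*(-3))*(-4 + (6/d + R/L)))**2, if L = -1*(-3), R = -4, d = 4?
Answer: 32041/9 ≈ 3560.1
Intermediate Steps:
L = 3
((32 + 20) + (-5 - 1*(-3))*(-4 + (6/d + R/L)))**2 = ((32 + 20) + (-5 - 1*(-3))*(-4 + (6/4 - 4/3)))**2 = (52 + (-5 + 3)*(-4 + (6*(1/4) - 4*1/3)))**2 = (52 - 2*(-4 + (3/2 - 4/3)))**2 = (52 - 2*(-4 + 1/6))**2 = (52 - 2*(-23/6))**2 = (52 + 23/3)**2 = (179/3)**2 = 32041/9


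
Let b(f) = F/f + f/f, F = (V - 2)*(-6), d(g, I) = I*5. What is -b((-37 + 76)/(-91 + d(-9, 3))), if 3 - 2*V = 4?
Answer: 367/13 ≈ 28.231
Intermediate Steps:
V = -½ (V = 3/2 - ½*4 = 3/2 - 2 = -½ ≈ -0.50000)
d(g, I) = 5*I
F = 15 (F = (-½ - 2)*(-6) = -5/2*(-6) = 15)
b(f) = 1 + 15/f (b(f) = 15/f + f/f = 15/f + 1 = 1 + 15/f)
-b((-37 + 76)/(-91 + d(-9, 3))) = -(15 + (-37 + 76)/(-91 + 5*3))/((-37 + 76)/(-91 + 5*3)) = -(15 + 39/(-91 + 15))/(39/(-91 + 15)) = -(15 + 39/(-76))/(39/(-76)) = -(15 + 39*(-1/76))/(39*(-1/76)) = -(15 - 39/76)/(-39/76) = -(-76)*1101/(39*76) = -1*(-367/13) = 367/13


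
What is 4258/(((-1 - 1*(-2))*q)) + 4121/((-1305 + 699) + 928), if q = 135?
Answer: 1927411/43470 ≈ 44.339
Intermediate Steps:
4258/(((-1 - 1*(-2))*q)) + 4121/((-1305 + 699) + 928) = 4258/(((-1 - 1*(-2))*135)) + 4121/((-1305 + 699) + 928) = 4258/(((-1 + 2)*135)) + 4121/(-606 + 928) = 4258/((1*135)) + 4121/322 = 4258/135 + 4121*(1/322) = 4258*(1/135) + 4121/322 = 4258/135 + 4121/322 = 1927411/43470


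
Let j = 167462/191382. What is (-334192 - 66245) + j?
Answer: -38318133236/95691 ≈ -4.0044e+5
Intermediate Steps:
j = 83731/95691 (j = 167462*(1/191382) = 83731/95691 ≈ 0.87501)
(-334192 - 66245) + j = (-334192 - 66245) + 83731/95691 = -400437 + 83731/95691 = -38318133236/95691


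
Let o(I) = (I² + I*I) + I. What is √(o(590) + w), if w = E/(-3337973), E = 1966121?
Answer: 3*√862630226290896353/3337973 ≈ 834.74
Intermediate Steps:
o(I) = I + 2*I² (o(I) = (I² + I²) + I = 2*I² + I = I + 2*I²)
w = -1966121/3337973 (w = 1966121/(-3337973) = 1966121*(-1/3337973) = -1966121/3337973 ≈ -0.58902)
√(o(590) + w) = √(590*(1 + 2*590) - 1966121/3337973) = √(590*(1 + 1180) - 1966121/3337973) = √(590*1181 - 1966121/3337973) = √(696790 - 1966121/3337973) = √(2325864240549/3337973) = 3*√862630226290896353/3337973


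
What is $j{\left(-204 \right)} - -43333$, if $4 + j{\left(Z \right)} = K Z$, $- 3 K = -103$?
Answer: $36325$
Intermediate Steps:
$K = \frac{103}{3}$ ($K = \left(- \frac{1}{3}\right) \left(-103\right) = \frac{103}{3} \approx 34.333$)
$j{\left(Z \right)} = -4 + \frac{103 Z}{3}$
$j{\left(-204 \right)} - -43333 = \left(-4 + \frac{103}{3} \left(-204\right)\right) - -43333 = \left(-4 - 7004\right) + 43333 = -7008 + 43333 = 36325$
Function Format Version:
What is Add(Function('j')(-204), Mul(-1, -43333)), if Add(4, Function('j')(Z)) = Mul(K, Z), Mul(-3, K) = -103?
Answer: 36325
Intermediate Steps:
K = Rational(103, 3) (K = Mul(Rational(-1, 3), -103) = Rational(103, 3) ≈ 34.333)
Function('j')(Z) = Add(-4, Mul(Rational(103, 3), Z))
Add(Function('j')(-204), Mul(-1, -43333)) = Add(Add(-4, Mul(Rational(103, 3), -204)), Mul(-1, -43333)) = Add(Add(-4, -7004), 43333) = Add(-7008, 43333) = 36325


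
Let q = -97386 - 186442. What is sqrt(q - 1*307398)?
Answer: I*sqrt(591226) ≈ 768.91*I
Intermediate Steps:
q = -283828
sqrt(q - 1*307398) = sqrt(-283828 - 1*307398) = sqrt(-283828 - 307398) = sqrt(-591226) = I*sqrt(591226)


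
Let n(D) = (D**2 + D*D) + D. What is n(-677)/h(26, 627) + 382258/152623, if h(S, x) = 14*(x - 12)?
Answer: 1163341541/10683610 ≈ 108.89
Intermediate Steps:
h(S, x) = -168 + 14*x (h(S, x) = 14*(-12 + x) = -168 + 14*x)
n(D) = D + 2*D**2 (n(D) = (D**2 + D**2) + D = 2*D**2 + D = D + 2*D**2)
n(-677)/h(26, 627) + 382258/152623 = (-677*(1 + 2*(-677)))/(-168 + 14*627) + 382258/152623 = (-677*(1 - 1354))/(-168 + 8778) + 382258*(1/152623) = -677*(-1353)/8610 + 382258/152623 = 915981*(1/8610) + 382258/152623 = 7447/70 + 382258/152623 = 1163341541/10683610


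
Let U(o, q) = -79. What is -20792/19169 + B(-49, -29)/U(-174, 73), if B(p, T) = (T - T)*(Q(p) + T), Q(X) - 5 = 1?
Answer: -20792/19169 ≈ -1.0847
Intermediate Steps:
Q(X) = 6 (Q(X) = 5 + 1 = 6)
B(p, T) = 0 (B(p, T) = (T - T)*(6 + T) = 0*(6 + T) = 0)
-20792/19169 + B(-49, -29)/U(-174, 73) = -20792/19169 + 0/(-79) = -20792*1/19169 + 0*(-1/79) = -20792/19169 + 0 = -20792/19169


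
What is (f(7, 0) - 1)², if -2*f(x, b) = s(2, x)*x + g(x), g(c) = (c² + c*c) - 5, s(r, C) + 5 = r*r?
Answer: 1936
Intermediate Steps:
s(r, C) = -5 + r² (s(r, C) = -5 + r*r = -5 + r²)
g(c) = -5 + 2*c² (g(c) = (c² + c²) - 5 = 2*c² - 5 = -5 + 2*c²)
f(x, b) = 5/2 + x/2 - x² (f(x, b) = -((-5 + 2²)*x + (-5 + 2*x²))/2 = -((-5 + 4)*x + (-5 + 2*x²))/2 = -(-x + (-5 + 2*x²))/2 = -(-5 - x + 2*x²)/2 = 5/2 + x/2 - x²)
(f(7, 0) - 1)² = ((5/2 + (½)*7 - 1*7²) - 1)² = ((5/2 + 7/2 - 1*49) - 1)² = ((5/2 + 7/2 - 49) - 1)² = (-43 - 1)² = (-44)² = 1936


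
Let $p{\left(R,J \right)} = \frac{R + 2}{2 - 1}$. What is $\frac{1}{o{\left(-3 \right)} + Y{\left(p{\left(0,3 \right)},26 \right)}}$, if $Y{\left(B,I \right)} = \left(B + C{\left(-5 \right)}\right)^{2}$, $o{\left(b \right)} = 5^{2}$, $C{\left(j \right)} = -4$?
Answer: $\frac{1}{29} \approx 0.034483$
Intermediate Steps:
$p{\left(R,J \right)} = 2 + R$ ($p{\left(R,J \right)} = \frac{2 + R}{1} = \left(2 + R\right) 1 = 2 + R$)
$o{\left(b \right)} = 25$
$Y{\left(B,I \right)} = \left(-4 + B\right)^{2}$ ($Y{\left(B,I \right)} = \left(B - 4\right)^{2} = \left(-4 + B\right)^{2}$)
$\frac{1}{o{\left(-3 \right)} + Y{\left(p{\left(0,3 \right)},26 \right)}} = \frac{1}{25 + \left(-4 + \left(2 + 0\right)\right)^{2}} = \frac{1}{25 + \left(-4 + 2\right)^{2}} = \frac{1}{25 + \left(-2\right)^{2}} = \frac{1}{25 + 4} = \frac{1}{29}$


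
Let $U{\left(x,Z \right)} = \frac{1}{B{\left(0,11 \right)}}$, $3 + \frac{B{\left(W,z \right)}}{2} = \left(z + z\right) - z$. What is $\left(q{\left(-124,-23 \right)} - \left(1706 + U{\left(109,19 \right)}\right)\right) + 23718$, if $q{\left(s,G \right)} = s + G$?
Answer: $\frac{349839}{16} \approx 21865.0$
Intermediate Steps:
$B{\left(W,z \right)} = -6 + 2 z$ ($B{\left(W,z \right)} = -6 + 2 \left(\left(z + z\right) - z\right) = -6 + 2 \left(2 z - z\right) = -6 + 2 z$)
$q{\left(s,G \right)} = G + s$
$U{\left(x,Z \right)} = \frac{1}{16}$ ($U{\left(x,Z \right)} = \frac{1}{-6 + 2 \cdot 11} = \frac{1}{-6 + 22} = \frac{1}{16}$)
$\left(q{\left(-124,-23 \right)} - \left(1706 + U{\left(109,19 \right)}\right)\right) + 23718 = \left(\left(-23 - 124\right) - \frac{27297}{16}\right) + 23718 = \left(-147 - \frac{27297}{16}\right) + 23718 = - \frac{29649}{16} + 23718 = \frac{349839}{16}$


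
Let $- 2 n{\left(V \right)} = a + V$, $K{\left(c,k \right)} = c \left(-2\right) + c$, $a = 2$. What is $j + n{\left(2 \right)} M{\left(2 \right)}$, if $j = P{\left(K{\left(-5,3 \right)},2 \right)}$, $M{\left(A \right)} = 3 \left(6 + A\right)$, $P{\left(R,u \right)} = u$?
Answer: $-46$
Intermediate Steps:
$K{\left(c,k \right)} = - c$ ($K{\left(c,k \right)} = - 2 c + c = - c$)
$n{\left(V \right)} = -1 - \frac{V}{2}$ ($n{\left(V \right)} = - \frac{2 + V}{2} = -1 - \frac{V}{2}$)
$M{\left(A \right)} = 18 + 3 A$
$j = 2$
$j + n{\left(2 \right)} M{\left(2 \right)} = 2 + \left(-1 - 1\right) \left(18 + 3 \cdot 2\right) = 2 + \left(-1 - 1\right) \left(18 + 6\right) = 2 - 48 = -46$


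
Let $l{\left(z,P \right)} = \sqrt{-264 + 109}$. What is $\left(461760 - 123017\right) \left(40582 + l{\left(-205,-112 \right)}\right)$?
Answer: $13746868426 + 338743 i \sqrt{155} \approx 1.3747 \cdot 10^{10} + 4.2173 \cdot 10^{6} i$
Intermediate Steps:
$l{\left(z,P \right)} = i \sqrt{155}$ ($l{\left(z,P \right)} = \sqrt{-155} = i \sqrt{155}$)
$\left(461760 - 123017\right) \left(40582 + l{\left(-205,-112 \right)}\right) = \left(461760 - 123017\right) \left(40582 + i \sqrt{155}\right) = 338743 \left(40582 + i \sqrt{155}\right) = 13746868426 + 338743 i \sqrt{155}$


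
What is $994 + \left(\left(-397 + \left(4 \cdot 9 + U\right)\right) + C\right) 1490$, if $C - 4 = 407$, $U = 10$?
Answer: $90394$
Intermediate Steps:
$C = 411$ ($C = 4 + 407 = 411$)
$994 + \left(\left(-397 + \left(4 \cdot 9 + U\right)\right) + C\right) 1490 = 994 + \left(\left(-397 + \left(4 \cdot 9 + 10\right)\right) + 411\right) 1490 = 994 + \left(\left(-397 + \left(36 + 10\right)\right) + 411\right) 1490 = 994 + \left(\left(-397 + 46\right) + 411\right) 1490 = 994 + \left(-351 + 411\right) 1490 = 994 + 60 \cdot 1490 = 994 + 89400 = 90394$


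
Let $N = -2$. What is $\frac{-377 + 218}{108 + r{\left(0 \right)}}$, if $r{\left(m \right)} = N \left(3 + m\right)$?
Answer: $- \frac{53}{34} \approx -1.5588$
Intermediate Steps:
$r{\left(m \right)} = -6 - 2 m$ ($r{\left(m \right)} = - 2 \left(3 + m\right) = -6 - 2 m$)
$\frac{-377 + 218}{108 + r{\left(0 \right)}} = \frac{-377 + 218}{108 - 6} = - \frac{159}{108 + \left(-6 + 0\right)} = - \frac{159}{108 - 6} = - \frac{159}{102} = \left(-159\right) \frac{1}{102} = - \frac{53}{34}$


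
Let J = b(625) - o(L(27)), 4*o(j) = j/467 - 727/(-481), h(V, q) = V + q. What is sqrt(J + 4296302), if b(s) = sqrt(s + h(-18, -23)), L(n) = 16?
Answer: sqrt(867118930806386297 + 403658313032*sqrt(146))/449254 ≈ 2072.8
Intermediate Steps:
o(j) = 727/1924 + j/1868 (o(j) = (j/467 - 727/(-481))/4 = (j*(1/467) - 727*(-1/481))/4 = (j/467 + 727/481)/4 = (727/481 + j/467)/4 = 727/1924 + j/1868)
b(s) = sqrt(-41 + s) (b(s) = sqrt(s + (-18 - 23)) = sqrt(s - 41) = sqrt(-41 + s))
J = -347205/898508 + 2*sqrt(146) (J = sqrt(-41 + 625) - (727/1924 + (1/1868)*16) = sqrt(584) - (727/1924 + 4/467) = 2*sqrt(146) - 1*347205/898508 = 2*sqrt(146) - 347205/898508 = -347205/898508 + 2*sqrt(146) ≈ 23.780)
sqrt(J + 4296302) = sqrt((-347205/898508 + 2*sqrt(146)) + 4296302) = sqrt(3860261370211/898508 + 2*sqrt(146))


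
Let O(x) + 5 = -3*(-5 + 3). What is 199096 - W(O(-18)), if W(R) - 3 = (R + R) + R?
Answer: 199090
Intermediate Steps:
O(x) = 1 (O(x) = -5 - 3*(-5 + 3) = -5 - 3*(-2) = -5 + 6 = 1)
W(R) = 3 + 3*R (W(R) = 3 + ((R + R) + R) = 3 + (2*R + R) = 3 + 3*R)
199096 - W(O(-18)) = 199096 - (3 + 3*1) = 199096 - (3 + 3) = 199096 - 1*6 = 199096 - 6 = 199090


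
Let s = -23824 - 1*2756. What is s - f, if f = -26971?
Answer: 391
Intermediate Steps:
s = -26580 (s = -23824 - 2756 = -26580)
s - f = -26580 - 1*(-26971) = -26580 + 26971 = 391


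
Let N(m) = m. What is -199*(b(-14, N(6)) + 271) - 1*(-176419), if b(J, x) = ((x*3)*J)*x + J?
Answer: 426164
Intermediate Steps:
b(J, x) = J + 3*J*x² (b(J, x) = ((3*x)*J)*x + J = (3*J*x)*x + J = 3*J*x² + J = J + 3*J*x²)
-199*(b(-14, N(6)) + 271) - 1*(-176419) = -199*(-14*(1 + 3*6²) + 271) - 1*(-176419) = -199*(-14*(1 + 3*36) + 271) + 176419 = -199*(-14*(1 + 108) + 271) + 176419 = -199*(-14*109 + 271) + 176419 = -199*(-1526 + 271) + 176419 = -199*(-1255) + 176419 = 249745 + 176419 = 426164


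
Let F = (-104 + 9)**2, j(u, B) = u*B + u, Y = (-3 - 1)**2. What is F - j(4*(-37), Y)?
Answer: 11541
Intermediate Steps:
Y = 16 (Y = (-4)**2 = 16)
j(u, B) = u + B*u (j(u, B) = B*u + u = u + B*u)
F = 9025 (F = (-95)**2 = 9025)
F - j(4*(-37), Y) = 9025 - 4*(-37)*(1 + 16) = 9025 - (-148)*17 = 9025 - 1*(-2516) = 9025 + 2516 = 11541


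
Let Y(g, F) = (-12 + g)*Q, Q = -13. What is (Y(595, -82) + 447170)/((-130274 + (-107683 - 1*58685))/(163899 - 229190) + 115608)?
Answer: 28701335981/7548458570 ≈ 3.8023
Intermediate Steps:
Y(g, F) = 156 - 13*g (Y(g, F) = (-12 + g)*(-13) = 156 - 13*g)
(Y(595, -82) + 447170)/((-130274 + (-107683 - 1*58685))/(163899 - 229190) + 115608) = ((156 - 13*595) + 447170)/((-130274 + (-107683 - 1*58685))/(163899 - 229190) + 115608) = ((156 - 7735) + 447170)/((-130274 + (-107683 - 58685))/(-65291) + 115608) = (-7579 + 447170)/((-130274 - 166368)*(-1/65291) + 115608) = 439591/(-296642*(-1/65291) + 115608) = 439591/(296642/65291 + 115608) = 439591/(7548458570/65291) = 439591*(65291/7548458570) = 28701335981/7548458570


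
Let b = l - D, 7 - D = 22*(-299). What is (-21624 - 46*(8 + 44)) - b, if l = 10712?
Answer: -28143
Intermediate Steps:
D = 6585 (D = 7 - 22*(-299) = 7 - 1*(-6578) = 7 + 6578 = 6585)
b = 4127 (b = 10712 - 1*6585 = 10712 - 6585 = 4127)
(-21624 - 46*(8 + 44)) - b = (-21624 - 46*(8 + 44)) - 1*4127 = (-21624 - 46*52) - 4127 = (-21624 - 1*2392) - 4127 = (-21624 - 2392) - 4127 = -24016 - 4127 = -28143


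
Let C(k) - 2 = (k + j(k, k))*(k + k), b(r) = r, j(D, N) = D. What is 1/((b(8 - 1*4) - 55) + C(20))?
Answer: 1/1551 ≈ 0.00064475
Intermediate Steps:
C(k) = 2 + 4*k² (C(k) = 2 + (k + k)*(k + k) = 2 + (2*k)*(2*k) = 2 + 4*k²)
1/((b(8 - 1*4) - 55) + C(20)) = 1/(((8 - 1*4) - 55) + (2 + 4*20²)) = 1/(((8 - 4) - 55) + (2 + 4*400)) = 1/((4 - 55) + (2 + 1600)) = 1/(-51 + 1602) = 1/1551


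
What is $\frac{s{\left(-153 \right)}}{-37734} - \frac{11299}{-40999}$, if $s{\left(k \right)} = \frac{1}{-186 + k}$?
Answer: $\frac{144534882973}{524452074174} \approx 0.27559$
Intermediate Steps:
$\frac{s{\left(-153 \right)}}{-37734} - \frac{11299}{-40999} = \frac{1}{\left(-186 - 153\right) \left(-37734\right)} - \frac{11299}{-40999} = \frac{1}{-339} \left(- \frac{1}{37734}\right) - - \frac{11299}{40999} = \left(- \frac{1}{339}\right) \left(- \frac{1}{37734}\right) + \frac{11299}{40999} = \frac{1}{12791826} + \frac{11299}{40999} = \frac{144534882973}{524452074174}$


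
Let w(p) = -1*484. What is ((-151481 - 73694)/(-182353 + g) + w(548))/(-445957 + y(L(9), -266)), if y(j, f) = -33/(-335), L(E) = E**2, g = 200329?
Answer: 2990062265/2685534622512 ≈ 0.0011134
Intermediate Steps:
w(p) = -484
y(j, f) = 33/335 (y(j, f) = -33*(-1/335) = 33/335)
((-151481 - 73694)/(-182353 + g) + w(548))/(-445957 + y(L(9), -266)) = ((-151481 - 73694)/(-182353 + 200329) - 484)/(-445957 + 33/335) = (-225175/17976 - 484)/(-149395562/335) = (-225175*1/17976 - 484)*(-335/149395562) = (-225175/17976 - 484)*(-335/149395562) = -8925559/17976*(-335/149395562) = 2990062265/2685534622512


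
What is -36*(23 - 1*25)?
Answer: 72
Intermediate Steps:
-36*(23 - 1*25) = -36*(23 - 25) = -36*(-2) = 72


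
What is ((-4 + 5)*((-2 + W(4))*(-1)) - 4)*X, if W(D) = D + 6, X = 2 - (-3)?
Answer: -60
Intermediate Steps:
X = 5 (X = 2 - 1*(-3) = 2 + 3 = 5)
W(D) = 6 + D
((-4 + 5)*((-2 + W(4))*(-1)) - 4)*X = ((-4 + 5)*((-2 + (6 + 4))*(-1)) - 4)*5 = (1*((-2 + 10)*(-1)) - 4)*5 = (1*(8*(-1)) - 4)*5 = (1*(-8) - 4)*5 = (-8 - 4)*5 = -12*5 = -60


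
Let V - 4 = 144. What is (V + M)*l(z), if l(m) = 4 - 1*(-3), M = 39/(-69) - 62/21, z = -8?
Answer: 69785/69 ≈ 1011.4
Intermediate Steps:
V = 148 (V = 4 + 144 = 148)
M = -1699/483 (M = 39*(-1/69) - 62*1/21 = -13/23 - 62/21 = -1699/483 ≈ -3.5176)
l(m) = 7 (l(m) = 4 + 3 = 7)
(V + M)*l(z) = (148 - 1699/483)*7 = (69785/483)*7 = 69785/69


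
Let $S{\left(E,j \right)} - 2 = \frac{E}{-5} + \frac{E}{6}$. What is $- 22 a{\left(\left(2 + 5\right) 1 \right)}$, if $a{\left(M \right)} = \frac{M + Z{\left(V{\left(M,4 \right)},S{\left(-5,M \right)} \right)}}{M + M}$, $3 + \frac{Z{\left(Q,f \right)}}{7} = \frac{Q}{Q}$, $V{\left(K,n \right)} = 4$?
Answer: $11$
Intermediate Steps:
$S{\left(E,j \right)} = 2 - \frac{E}{30}$ ($S{\left(E,j \right)} = 2 + \left(\frac{E}{-5} + \frac{E}{6}\right) = 2 + \left(E \left(- \frac{1}{5}\right) + E \frac{1}{6}\right) = 2 + \left(- \frac{E}{5} + \frac{E}{6}\right) = 2 - \frac{E}{30}$)
$Z{\left(Q,f \right)} = -14$ ($Z{\left(Q,f \right)} = -21 + 7 \frac{Q}{Q} = -21 + 7 \cdot 1 = -21 + 7 = -14$)
$a{\left(M \right)} = \frac{-14 + M}{2 M}$ ($a{\left(M \right)} = \frac{M - 14}{M + M} = \frac{-14 + M}{2 M}$)
$- 22 a{\left(\left(2 + 5\right) 1 \right)} = - 22 \frac{-14 + \left(2 + 5\right) 1}{2 \left(2 + 5\right) 1} = - 22 \frac{-14 + 7 \cdot 1}{2 \cdot 7 \cdot 1} = - 22 \frac{-14 + 7}{2 \cdot 7} = - 22 \cdot \frac{1}{2} \cdot \frac{1}{7} \left(-7\right) = \left(-22\right) \left(- \frac{1}{2}\right) = 11$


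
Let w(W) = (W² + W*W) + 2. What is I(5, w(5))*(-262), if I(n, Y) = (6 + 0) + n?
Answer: -2882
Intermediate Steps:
w(W) = 2 + 2*W² (w(W) = (W² + W²) + 2 = 2*W² + 2 = 2 + 2*W²)
I(n, Y) = 6 + n
I(5, w(5))*(-262) = (6 + 5)*(-262) = 11*(-262) = -2882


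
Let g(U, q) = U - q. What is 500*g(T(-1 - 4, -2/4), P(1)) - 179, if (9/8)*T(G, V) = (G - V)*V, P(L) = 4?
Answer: -1179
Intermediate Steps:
T(G, V) = 8*V*(G - V)/9 (T(G, V) = 8*((G - V)*V)/9 = 8*(V*(G - V))/9 = 8*V*(G - V)/9)
500*g(T(-1 - 4, -2/4), P(1)) - 179 = 500*(8*(-2/4)*((-1 - 4) - (-2)/4)/9 - 1*4) - 179 = 500*(8*(-2*1/4)*(-5 - (-2)/4)/9 - 4) - 179 = 500*((8/9)*(-1/2)*(-5 - 1*(-1/2)) - 4) - 179 = 500*((8/9)*(-1/2)*(-5 + 1/2) - 4) - 179 = 500*((8/9)*(-1/2)*(-9/2) - 4) - 179 = 500*(2 - 4) - 179 = 500*(-2) - 179 = -1000 - 179 = -1179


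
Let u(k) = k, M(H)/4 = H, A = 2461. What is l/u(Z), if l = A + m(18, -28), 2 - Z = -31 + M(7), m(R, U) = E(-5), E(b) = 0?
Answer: 2461/5 ≈ 492.20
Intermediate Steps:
M(H) = 4*H
m(R, U) = 0
Z = 5 (Z = 2 - (-31 + 4*7) = 2 - (-31 + 28) = 2 - 1*(-3) = 2 + 3 = 5)
l = 2461 (l = 2461 + 0 = 2461)
l/u(Z) = 2461/5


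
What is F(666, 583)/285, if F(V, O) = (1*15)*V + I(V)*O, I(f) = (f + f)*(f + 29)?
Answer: 35981094/19 ≈ 1.8937e+6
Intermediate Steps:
I(f) = 2*f*(29 + f) (I(f) = (2*f)*(29 + f) = 2*f*(29 + f))
F(V, O) = 15*V + 2*O*V*(29 + V) (F(V, O) = (1*15)*V + (2*V*(29 + V))*O = 15*V + 2*O*V*(29 + V))
F(666, 583)/285 = (666*(15 + 2*583*(29 + 666)))/285 = (666*(15 + 2*583*695))*(1/285) = (666*(15 + 810370))*(1/285) = (666*810385)*(1/285) = 539716410*(1/285) = 35981094/19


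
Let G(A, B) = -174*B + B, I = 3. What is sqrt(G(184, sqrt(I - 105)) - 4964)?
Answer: sqrt(-4964 - 173*I*sqrt(102)) ≈ 12.217 - 71.507*I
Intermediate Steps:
G(A, B) = -173*B
sqrt(G(184, sqrt(I - 105)) - 4964) = sqrt(-173*sqrt(3 - 105) - 4964) = sqrt(-173*I*sqrt(102) - 4964) = sqrt(-4964 - 173*I*sqrt(102))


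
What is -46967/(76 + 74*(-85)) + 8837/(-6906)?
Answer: 67360246/10728471 ≈ 6.2786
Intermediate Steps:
-46967/(76 + 74*(-85)) + 8837/(-6906) = -46967/(76 - 6290) + 8837*(-1/6906) = -46967/(-6214) - 8837/6906 = -46967*(-1/6214) - 8837/6906 = 46967/6214 - 8837/6906 = 67360246/10728471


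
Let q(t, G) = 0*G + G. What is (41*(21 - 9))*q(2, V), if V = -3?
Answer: -1476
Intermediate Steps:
q(t, G) = G (q(t, G) = 0 + G = G)
(41*(21 - 9))*q(2, V) = (41*(21 - 9))*(-3) = (41*12)*(-3) = 492*(-3) = -1476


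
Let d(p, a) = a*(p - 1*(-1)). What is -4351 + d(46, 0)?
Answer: -4351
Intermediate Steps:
d(p, a) = a*(1 + p) (d(p, a) = a*(p + 1) = a*(1 + p))
-4351 + d(46, 0) = -4351 + 0*(1 + 46) = -4351 + 0*47 = -4351 + 0 = -4351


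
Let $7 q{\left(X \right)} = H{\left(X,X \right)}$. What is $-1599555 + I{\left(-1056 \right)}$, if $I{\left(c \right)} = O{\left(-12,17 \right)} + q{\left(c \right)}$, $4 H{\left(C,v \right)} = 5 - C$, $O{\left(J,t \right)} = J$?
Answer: $- \frac{44786815}{28} \approx -1.5995 \cdot 10^{6}$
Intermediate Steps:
$H{\left(C,v \right)} = \frac{5}{4} - \frac{C}{4}$ ($H{\left(C,v \right)} = \frac{5 - C}{4} = \frac{5}{4} - \frac{C}{4}$)
$q{\left(X \right)} = \frac{5}{28} - \frac{X}{28}$ ($q{\left(X \right)} = \frac{\frac{5}{4} - \frac{X}{4}}{7} = \frac{5}{28} - \frac{X}{28}$)
$I{\left(c \right)} = - \frac{331}{28} - \frac{c}{28}$ ($I{\left(c \right)} = -12 - \left(- \frac{5}{28} + \frac{c}{28}\right) = - \frac{331}{28} - \frac{c}{28}$)
$-1599555 + I{\left(-1056 \right)} = -1599555 - - \frac{725}{28} = -1599555 + \left(- \frac{331}{28} + \frac{264}{7}\right) = -1599555 + \frac{725}{28} = - \frac{44786815}{28}$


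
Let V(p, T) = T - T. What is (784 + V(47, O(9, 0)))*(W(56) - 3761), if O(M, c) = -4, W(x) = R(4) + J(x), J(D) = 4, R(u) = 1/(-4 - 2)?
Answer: -8836856/3 ≈ -2.9456e+6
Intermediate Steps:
R(u) = -1/6 (R(u) = 1/(-6) = -1/6)
W(x) = 23/6 (W(x) = -1/6 + 4 = 23/6)
V(p, T) = 0
(784 + V(47, O(9, 0)))*(W(56) - 3761) = (784 + 0)*(23/6 - 3761) = 784*(-22543/6) = -8836856/3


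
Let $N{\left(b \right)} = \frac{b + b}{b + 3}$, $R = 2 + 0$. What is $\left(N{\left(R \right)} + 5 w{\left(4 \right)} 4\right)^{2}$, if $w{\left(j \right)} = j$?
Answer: $\frac{163216}{25} \approx 6528.6$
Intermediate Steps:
$R = 2$
$N{\left(b \right)} = \frac{2 b}{3 + b}$
$\left(N{\left(R \right)} + 5 w{\left(4 \right)} 4\right)^{2} = \left(2 \cdot 2 \frac{1}{3 + 2} + 5 \cdot 4 \cdot 4\right)^{2} = \left(2 \cdot 2 \cdot \frac{1}{5} + 20 \cdot 4\right)^{2} = \left(2 \cdot 2 \cdot \frac{1}{5} + 80\right)^{2} = \left(\frac{4}{5} + 80\right)^{2} = \left(\frac{404}{5}\right)^{2} = \frac{163216}{25}$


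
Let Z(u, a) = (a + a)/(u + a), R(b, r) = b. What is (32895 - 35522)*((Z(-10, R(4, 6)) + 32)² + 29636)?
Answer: -722918876/9 ≈ -8.0324e+7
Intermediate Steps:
Z(u, a) = 2*a/(a + u) (Z(u, a) = (2*a)/(a + u) = 2*a/(a + u))
(32895 - 35522)*((Z(-10, R(4, 6)) + 32)² + 29636) = (32895 - 35522)*((2*4/(4 - 10) + 32)² + 29636) = -2627*((2*4/(-6) + 32)² + 29636) = -2627*((2*4*(-⅙) + 32)² + 29636) = -2627*((-4/3 + 32)² + 29636) = -2627*((92/3)² + 29636) = -2627*(8464/9 + 29636) = -2627*275188/9 = -722918876/9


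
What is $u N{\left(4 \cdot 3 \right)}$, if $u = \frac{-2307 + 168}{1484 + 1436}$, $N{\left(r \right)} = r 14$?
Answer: $- \frac{44919}{365} \approx -123.07$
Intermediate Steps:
$N{\left(r \right)} = 14 r$
$u = - \frac{2139}{2920} \approx -0.73253$
$u N{\left(4 \cdot 3 \right)} = - \frac{2139 \cdot 14 \cdot 4 \cdot 3}{2920} = - \frac{2139 \cdot 14 \cdot 12}{2920} = \left(- \frac{2139}{2920}\right) 168 = - \frac{44919}{365}$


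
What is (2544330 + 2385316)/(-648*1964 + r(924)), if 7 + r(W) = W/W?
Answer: -2464823/636339 ≈ -3.8734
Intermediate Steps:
r(W) = -6 (r(W) = -7 + W/W = -7 + 1 = -6)
(2544330 + 2385316)/(-648*1964 + r(924)) = (2544330 + 2385316)/(-648*1964 - 6) = 4929646/(-1272672 - 6) = 4929646/(-1272678) = 4929646*(-1/1272678) = -2464823/636339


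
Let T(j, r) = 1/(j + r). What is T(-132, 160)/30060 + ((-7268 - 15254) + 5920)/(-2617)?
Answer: 13973573977/2202676560 ≈ 6.3439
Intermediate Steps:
T(-132, 160)/30060 + ((-7268 - 15254) + 5920)/(-2617) = 1/((-132 + 160)*30060) + ((-7268 - 15254) + 5920)/(-2617) = (1/30060)/28 + (-22522 + 5920)*(-1/2617) = (1/28)*(1/30060) - 16602*(-1/2617) = 1/841680 + 16602/2617 = 13973573977/2202676560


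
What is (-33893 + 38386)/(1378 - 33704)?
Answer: -4493/32326 ≈ -0.13899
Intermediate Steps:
(-33893 + 38386)/(1378 - 33704) = 4493/(-32326) = 4493*(-1/32326) = -4493/32326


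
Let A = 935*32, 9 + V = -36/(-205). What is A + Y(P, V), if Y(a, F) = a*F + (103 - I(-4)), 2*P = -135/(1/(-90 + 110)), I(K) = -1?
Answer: 1719414/41 ≈ 41937.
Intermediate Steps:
V = -1809/205 (V = -9 - 36/(-205) = -9 - 36*(-1/205) = -9 + 36/205 = -1809/205 ≈ -8.8244)
A = 29920
P = -1350 (P = (-135/(1/(-90 + 110)))/2 = (-135/(1/20))/2 = (-135/1/20)/2 = (-135*20)/2 = (1/2)*(-2700) = -1350)
Y(a, F) = 104 + F*a (Y(a, F) = a*F + (103 - 1*(-1)) = F*a + (103 + 1) = F*a + 104 = 104 + F*a)
A + Y(P, V) = 29920 + (104 - 1809/205*(-1350)) = 29920 + (104 + 488430/41) = 29920 + 492694/41 = 1719414/41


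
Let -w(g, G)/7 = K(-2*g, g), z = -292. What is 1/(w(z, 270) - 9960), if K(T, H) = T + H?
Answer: -1/12004 ≈ -8.3306e-5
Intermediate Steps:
K(T, H) = H + T
w(g, G) = 7*g (w(g, G) = -7*(g - 2*g) = -(-7)*g = 7*g)
1/(w(z, 270) - 9960) = 1/(7*(-292) - 9960) = 1/(-2044 - 9960) = 1/(-12004) = -1/12004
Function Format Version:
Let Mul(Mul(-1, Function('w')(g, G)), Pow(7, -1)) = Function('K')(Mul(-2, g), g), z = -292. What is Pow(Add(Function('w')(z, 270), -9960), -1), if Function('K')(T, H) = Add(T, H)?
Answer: Rational(-1, 12004) ≈ -8.3306e-5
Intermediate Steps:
Function('K')(T, H) = Add(H, T)
Function('w')(g, G) = Mul(7, g) (Function('w')(g, G) = Mul(-7, Add(g, Mul(-2, g))) = Mul(-7, Mul(-1, g)) = Mul(7, g))
Pow(Add(Function('w')(z, 270), -9960), -1) = Pow(Add(Mul(7, -292), -9960), -1) = Pow(Add(-2044, -9960), -1) = Pow(-12004, -1) = Rational(-1, 12004)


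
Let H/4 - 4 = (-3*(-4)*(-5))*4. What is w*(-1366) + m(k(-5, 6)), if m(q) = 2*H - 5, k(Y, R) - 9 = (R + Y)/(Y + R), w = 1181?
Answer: -1615139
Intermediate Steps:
k(Y, R) = 10 (k(Y, R) = 9 + (R + Y)/(Y + R) = 9 + (R + Y)/(R + Y) = 9 + 1 = 10)
H = -944 (H = 16 + 4*((-3*(-4)*(-5))*4) = 16 + 4*((12*(-5))*4) = 16 + 4*(-60*4) = 16 + 4*(-240) = 16 - 960 = -944)
m(q) = -1893 (m(q) = 2*(-944) - 5 = -1888 - 5 = -1893)
w*(-1366) + m(k(-5, 6)) = 1181*(-1366) - 1893 = -1613246 - 1893 = -1615139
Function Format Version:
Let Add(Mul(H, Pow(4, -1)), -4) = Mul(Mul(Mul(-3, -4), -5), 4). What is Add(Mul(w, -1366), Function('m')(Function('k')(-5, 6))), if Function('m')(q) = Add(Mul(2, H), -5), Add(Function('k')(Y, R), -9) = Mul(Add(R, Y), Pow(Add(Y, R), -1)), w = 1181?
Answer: -1615139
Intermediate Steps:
Function('k')(Y, R) = 10 (Function('k')(Y, R) = Add(9, Mul(Add(R, Y), Pow(Add(Y, R), -1))) = Add(9, Mul(Add(R, Y), Pow(Add(R, Y), -1))) = Add(9, 1) = 10)
H = -944 (H = Add(16, Mul(4, Mul(Mul(Mul(-3, -4), -5), 4))) = Add(16, Mul(4, Mul(Mul(12, -5), 4))) = Add(16, Mul(4, Mul(-60, 4))) = Add(16, Mul(4, -240)) = Add(16, -960) = -944)
Function('m')(q) = -1893 (Function('m')(q) = Add(Mul(2, -944), -5) = Add(-1888, -5) = -1893)
Add(Mul(w, -1366), Function('m')(Function('k')(-5, 6))) = Add(Mul(1181, -1366), -1893) = Add(-1613246, -1893) = -1615139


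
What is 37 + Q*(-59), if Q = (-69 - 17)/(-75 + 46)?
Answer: -4001/29 ≈ -137.97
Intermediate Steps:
Q = 86/29 (Q = -86/(-29) = -86*(-1/29) = 86/29 ≈ 2.9655)
37 + Q*(-59) = 37 + (86/29)*(-59) = 37 - 5074/29 = -4001/29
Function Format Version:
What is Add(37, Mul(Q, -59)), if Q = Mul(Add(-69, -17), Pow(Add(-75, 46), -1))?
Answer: Rational(-4001, 29) ≈ -137.97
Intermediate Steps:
Q = Rational(86, 29) (Q = Mul(-86, Pow(-29, -1)) = Mul(-86, Rational(-1, 29)) = Rational(86, 29) ≈ 2.9655)
Add(37, Mul(Q, -59)) = Add(37, Mul(Rational(86, 29), -59)) = Add(37, Rational(-5074, 29)) = Rational(-4001, 29)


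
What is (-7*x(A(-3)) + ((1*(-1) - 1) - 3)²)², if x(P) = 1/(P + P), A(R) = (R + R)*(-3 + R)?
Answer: 3214849/5184 ≈ 620.15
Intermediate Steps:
A(R) = 2*R*(-3 + R) (A(R) = (2*R)*(-3 + R) = 2*R*(-3 + R))
x(P) = 1/(2*P)
(-7*x(A(-3)) + ((1*(-1) - 1) - 3)²)² = (-7/(2*(2*(-3)*(-3 - 3))) + ((1*(-1) - 1) - 3)²)² = (-7/(2*(2*(-3)*(-6))) + ((-1 - 1) - 3)²)² = (-7/(2*36) + (-2 - 3)²)² = (-7/(2*36) + (-5)²)² = (-7*1/72 + 25)² = (-7/72 + 25)² = (1793/72)² = 3214849/5184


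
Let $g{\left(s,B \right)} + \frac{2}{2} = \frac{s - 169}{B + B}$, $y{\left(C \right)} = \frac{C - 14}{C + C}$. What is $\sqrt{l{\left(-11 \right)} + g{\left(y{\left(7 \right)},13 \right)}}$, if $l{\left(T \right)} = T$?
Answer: $\frac{3 i \sqrt{1391}}{26} \approx 4.3034 i$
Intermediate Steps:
$y{\left(C \right)} = \frac{-14 + C}{2 C}$
$g{\left(s,B \right)} = -1 + \frac{-169 + s}{2 B}$ ($g{\left(s,B \right)} = -1 + \frac{s - 169}{B + B} = -1 + \frac{-169 + s}{2 B}$)
$\sqrt{l{\left(-11 \right)} + g{\left(y{\left(7 \right)},13 \right)}} = \sqrt{-11 + \frac{-169 + \frac{-14 + 7}{2 \cdot 7} - 26}{2 \cdot 13}} = \sqrt{-11 + \frac{1}{2} \cdot \frac{1}{13} \left(-169 + \frac{1}{2} \cdot \frac{1}{7} \left(-7\right) - 26\right)} = \sqrt{-11 + \frac{1}{2} \cdot \frac{1}{13} \left(-169 - \frac{1}{2} - 26\right)} = \sqrt{-11 + \frac{1}{2} \cdot \frac{1}{13} \left(- \frac{391}{2}\right)} = \sqrt{-11 - \frac{391}{52}} = \sqrt{- \frac{963}{52}} = \frac{3 i \sqrt{1391}}{26}$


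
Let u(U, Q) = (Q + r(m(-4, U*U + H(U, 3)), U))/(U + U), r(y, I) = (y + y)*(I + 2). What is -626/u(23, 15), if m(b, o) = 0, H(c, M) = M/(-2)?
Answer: -28796/15 ≈ -1919.7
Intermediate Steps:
H(c, M) = -M/2 (H(c, M) = M*(-½) = -M/2)
r(y, I) = 2*y*(2 + I) (r(y, I) = (2*y)*(2 + I) = 2*y*(2 + I))
u(U, Q) = Q/(2*U) (u(U, Q) = (Q + 2*0*(2 + U))/(U + U) = (Q + 0)/((2*U)) = Q*(1/(2*U)) = Q/(2*U))
-626/u(23, 15) = -626/((½)*15/23) = -626/((½)*15*(1/23)) = -626/15/46 = -626*46/15 = -28796/15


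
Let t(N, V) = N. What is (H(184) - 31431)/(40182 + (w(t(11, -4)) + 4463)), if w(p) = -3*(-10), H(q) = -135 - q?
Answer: -1270/1787 ≈ -0.71069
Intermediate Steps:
w(p) = 30
(H(184) - 31431)/(40182 + (w(t(11, -4)) + 4463)) = ((-135 - 1*184) - 31431)/(40182 + (30 + 4463)) = ((-135 - 184) - 31431)/(40182 + 4493) = (-319 - 31431)/44675 = -31750*1/44675 = -1270/1787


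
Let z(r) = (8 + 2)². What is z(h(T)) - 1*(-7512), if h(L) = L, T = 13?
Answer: 7612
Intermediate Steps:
z(r) = 100 (z(r) = 10² = 100)
z(h(T)) - 1*(-7512) = 100 - 1*(-7512) = 100 + 7512 = 7612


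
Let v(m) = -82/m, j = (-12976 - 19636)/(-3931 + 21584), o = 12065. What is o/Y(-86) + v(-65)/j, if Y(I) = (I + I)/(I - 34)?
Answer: 383596063261/45575270 ≈ 8416.8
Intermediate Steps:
Y(I) = 2*I/(-34 + I) (Y(I) = (2*I)/(-34 + I) = 2*I/(-34 + I))
j = -32612/17653 ≈ -1.8474
o/Y(-86) + v(-65)/j = 12065/((2*(-86)/(-34 - 86))) + (-82/(-65))/(-32612/17653) = 12065/((2*(-86)/(-120))) - 82*(-1/65)*(-17653/32612) = 12065/((2*(-86)*(-1/120))) + (82/65)*(-17653/32612) = 12065/(43/30) - 723773/1059890 = 12065*(30/43) - 723773/1059890 = 361950/43 - 723773/1059890 = 383596063261/45575270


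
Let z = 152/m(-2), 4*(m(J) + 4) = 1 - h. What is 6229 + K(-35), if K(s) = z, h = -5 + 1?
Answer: 67911/11 ≈ 6173.7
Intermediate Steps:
h = -4
m(J) = -11/4 (m(J) = -4 + (1 - 1*(-4))/4 = -4 + (1 + 4)/4 = -4 + (¼)*5 = -4 + 5/4 = -11/4)
z = -608/11 (z = 152/(-11/4) = 152*(-4/11) = -608/11 ≈ -55.273)
K(s) = -608/11
6229 + K(-35) = 6229 - 608/11 = 67911/11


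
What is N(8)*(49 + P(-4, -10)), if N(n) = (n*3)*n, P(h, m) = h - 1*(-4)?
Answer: 9408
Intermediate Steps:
P(h, m) = 4 + h (P(h, m) = h + 4 = 4 + h)
N(n) = 3*n² (N(n) = (3*n)*n = 3*n²)
N(8)*(49 + P(-4, -10)) = (3*8²)*(49 + (4 - 4)) = (3*64)*(49 + 0) = 192*49 = 9408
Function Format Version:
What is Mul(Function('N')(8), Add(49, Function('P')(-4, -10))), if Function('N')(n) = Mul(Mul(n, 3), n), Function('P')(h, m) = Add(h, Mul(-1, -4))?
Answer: 9408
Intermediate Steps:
Function('P')(h, m) = Add(4, h) (Function('P')(h, m) = Add(h, 4) = Add(4, h))
Function('N')(n) = Mul(3, Pow(n, 2)) (Function('N')(n) = Mul(Mul(3, n), n) = Mul(3, Pow(n, 2)))
Mul(Function('N')(8), Add(49, Function('P')(-4, -10))) = Mul(Mul(3, Pow(8, 2)), Add(49, Add(4, -4))) = Mul(Mul(3, 64), Add(49, 0)) = Mul(192, 49) = 9408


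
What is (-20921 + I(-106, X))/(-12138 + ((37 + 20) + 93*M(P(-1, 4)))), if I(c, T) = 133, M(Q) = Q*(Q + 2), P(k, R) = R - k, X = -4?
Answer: 10394/4413 ≈ 2.3553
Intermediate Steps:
M(Q) = Q*(2 + Q)
(-20921 + I(-106, X))/(-12138 + ((37 + 20) + 93*M(P(-1, 4)))) = (-20921 + 133)/(-12138 + ((37 + 20) + 93*((4 - 1*(-1))*(2 + (4 - 1*(-1)))))) = -20788/(-12138 + (57 + 93*((4 + 1)*(2 + (4 + 1))))) = -20788/(-12138 + (57 + 93*(5*(2 + 5)))) = -20788/(-12138 + (57 + 93*(5*7))) = -20788/(-12138 + (57 + 93*35)) = -20788/(-12138 + (57 + 3255)) = -20788/(-12138 + 3312) = -20788/(-8826) = -20788*(-1/8826) = 10394/4413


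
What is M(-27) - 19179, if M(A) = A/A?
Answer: -19178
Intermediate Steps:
M(A) = 1
M(-27) - 19179 = 1 - 19179 = -19178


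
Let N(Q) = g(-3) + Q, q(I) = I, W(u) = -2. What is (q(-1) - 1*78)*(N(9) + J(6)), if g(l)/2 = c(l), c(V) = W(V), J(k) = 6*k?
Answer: -3239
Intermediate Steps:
c(V) = -2
g(l) = -4 (g(l) = 2*(-2) = -4)
N(Q) = -4 + Q
(q(-1) - 1*78)*(N(9) + J(6)) = (-1 - 1*78)*((-4 + 9) + 6*6) = (-1 - 78)*(5 + 36) = -79*41 = -3239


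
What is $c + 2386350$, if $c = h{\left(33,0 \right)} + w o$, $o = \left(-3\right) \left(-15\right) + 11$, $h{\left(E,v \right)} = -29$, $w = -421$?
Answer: $2362745$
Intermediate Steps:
$o = 56$ ($o = 45 + 11 = 56$)
$c = -23605$ ($c = -29 - 23576 = -23605$)
$c + 2386350 = -23605 + 2386350 = 2362745$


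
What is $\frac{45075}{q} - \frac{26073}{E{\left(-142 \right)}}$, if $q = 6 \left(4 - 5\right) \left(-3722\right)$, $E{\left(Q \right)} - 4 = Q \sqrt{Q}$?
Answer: $\frac{- 97013656 i + 1066775 \sqrt{142}}{7444 \left(2 i + 71 \sqrt{142}\right)} \approx 1.982 - 15.408 i$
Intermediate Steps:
$E{\left(Q \right)} = 4 + Q^{\frac{3}{2}}$ ($E{\left(Q \right)} = 4 + Q \sqrt{Q} = 4 + Q^{\frac{3}{2}}$)
$q = 22332$ ($q = 6 \left(-1\right) \left(-3722\right) = \left(-6\right) \left(-3722\right) = 22332$)
$\frac{45075}{q} - \frac{26073}{E{\left(-142 \right)}} = \frac{45075}{22332} - \frac{26073}{4 + \left(-142\right)^{\frac{3}{2}}} = 45075 \cdot \frac{1}{22332} - \frac{26073}{4 - 142 i \sqrt{142}} = \frac{15025}{7444} - \frac{26073}{4 - 142 i \sqrt{142}}$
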